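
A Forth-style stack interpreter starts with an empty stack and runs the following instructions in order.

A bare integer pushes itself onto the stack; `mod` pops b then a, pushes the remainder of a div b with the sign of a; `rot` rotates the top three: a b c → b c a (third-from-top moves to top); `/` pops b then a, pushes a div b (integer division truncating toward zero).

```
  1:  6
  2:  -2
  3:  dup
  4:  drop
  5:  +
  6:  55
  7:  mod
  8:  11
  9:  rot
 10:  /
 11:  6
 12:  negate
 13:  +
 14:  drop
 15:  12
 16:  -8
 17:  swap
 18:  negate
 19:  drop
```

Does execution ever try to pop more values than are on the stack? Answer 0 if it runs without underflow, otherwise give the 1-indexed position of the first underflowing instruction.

6    : [6]
-2   : [6, -2]
dup  : [6, -2, -2]
drop : [6, -2]
+    : [4]
55   : [4, 55]
mod  : [4]
11   : [4, 11]
rot  — needs 3 operands, stack has 2 → underflow

9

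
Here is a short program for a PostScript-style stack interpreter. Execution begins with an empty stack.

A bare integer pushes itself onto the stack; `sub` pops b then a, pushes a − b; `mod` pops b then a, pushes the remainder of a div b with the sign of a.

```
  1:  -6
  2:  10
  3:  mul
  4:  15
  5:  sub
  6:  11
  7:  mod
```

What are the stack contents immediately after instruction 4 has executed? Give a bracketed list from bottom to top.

[-60, 15]

-6   -6
10   -6 10
mul  -60
15   -60 15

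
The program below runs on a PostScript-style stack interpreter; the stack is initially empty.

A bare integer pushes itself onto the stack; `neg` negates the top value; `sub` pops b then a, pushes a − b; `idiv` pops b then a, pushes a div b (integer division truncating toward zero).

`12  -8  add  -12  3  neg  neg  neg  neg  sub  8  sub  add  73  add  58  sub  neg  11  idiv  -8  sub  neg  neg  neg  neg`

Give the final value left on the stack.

12   : 12
-8   : 12 -8
add  : 4
-12  : 4 -12
3    : 4 -12 3
neg  : 4 -12 -3
neg  : 4 -12 3
neg  : 4 -12 -3
neg  : 4 -12 3
sub  : 4 -15
8    : 4 -15 8
sub  : 4 -23
add  : -19
73   : -19 73
add  : 54
58   : 54 58
sub  : -4
neg  : 4
11   : 4 11
idiv : 0
-8   : 0 -8
sub  : 8
neg  : -8
neg  : 8
neg  : -8
neg  : 8

8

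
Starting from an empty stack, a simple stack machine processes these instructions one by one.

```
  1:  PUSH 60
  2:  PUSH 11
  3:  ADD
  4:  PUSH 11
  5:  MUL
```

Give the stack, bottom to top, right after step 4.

[71, 11]

PUSH 60 → 60
PUSH 11 → 60 11
ADD     → 71
PUSH 11 → 71 11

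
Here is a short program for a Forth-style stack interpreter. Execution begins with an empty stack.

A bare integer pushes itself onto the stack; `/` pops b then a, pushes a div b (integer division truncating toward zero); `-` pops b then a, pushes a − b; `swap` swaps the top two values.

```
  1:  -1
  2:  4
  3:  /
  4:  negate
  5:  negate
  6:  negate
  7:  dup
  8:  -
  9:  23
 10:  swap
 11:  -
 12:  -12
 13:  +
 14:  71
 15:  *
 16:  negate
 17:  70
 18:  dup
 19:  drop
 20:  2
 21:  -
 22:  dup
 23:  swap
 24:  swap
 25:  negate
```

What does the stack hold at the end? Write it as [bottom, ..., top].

[-781, 68, -68]

-1     → -1
4      → -1 4
/      → 0
negate → 0
negate → 0
negate → 0
dup    → 0 0
-      → 0
23     → 0 23
swap   → 23 0
-      → 23
-12    → 23 -12
+      → 11
71     → 11 71
*      → 781
negate → -781
70     → -781 70
dup    → -781 70 70
drop   → -781 70
2      → -781 70 2
-      → -781 68
dup    → -781 68 68
swap   → -781 68 68
swap   → -781 68 68
negate → -781 68 -68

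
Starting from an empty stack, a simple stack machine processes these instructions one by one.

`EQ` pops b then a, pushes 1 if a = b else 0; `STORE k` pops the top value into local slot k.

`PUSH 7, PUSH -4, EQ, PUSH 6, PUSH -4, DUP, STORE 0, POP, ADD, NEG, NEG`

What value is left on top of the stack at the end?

6

PUSH 7  -> 7
PUSH -4 -> 7 -4
EQ      -> 0
PUSH 6  -> 0 6
PUSH -4 -> 0 6 -4
DUP     -> 0 6 -4 -4
STORE 0 -> 0 6 -4
POP     -> 0 6
ADD     -> 6
NEG     -> -6
NEG     -> 6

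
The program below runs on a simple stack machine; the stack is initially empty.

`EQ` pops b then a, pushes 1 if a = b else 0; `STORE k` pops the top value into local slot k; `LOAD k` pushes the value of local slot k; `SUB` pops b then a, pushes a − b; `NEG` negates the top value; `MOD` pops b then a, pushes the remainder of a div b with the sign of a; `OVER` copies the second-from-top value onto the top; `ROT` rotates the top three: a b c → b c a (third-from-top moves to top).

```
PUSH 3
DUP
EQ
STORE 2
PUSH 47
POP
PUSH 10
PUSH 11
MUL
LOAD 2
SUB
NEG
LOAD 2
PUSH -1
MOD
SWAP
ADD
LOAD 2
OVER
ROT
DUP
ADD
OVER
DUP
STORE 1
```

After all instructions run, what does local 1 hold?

-109

PUSH 3  → [3]
DUP     → [3, 3]
EQ      → [1]
STORE 2 → []
PUSH 47 → [47]
POP     → []
PUSH 10 → [10]
PUSH 11 → [10, 11]
MUL     → [110]
LOAD 2  → [110, 1]
SUB     → [109]
NEG     → [-109]
LOAD 2  → [-109, 1]
PUSH -1 → [-109, 1, -1]
MOD     → [-109, 0]
SWAP    → [0, -109]
ADD     → [-109]
LOAD 2  → [-109, 1]
OVER    → [-109, 1, -109]
ROT     → [1, -109, -109]
DUP     → [1, -109, -109, -109]
ADD     → [1, -109, -218]
OVER    → [1, -109, -218, -109]
DUP     → [1, -109, -218, -109, -109]
STORE 1 → [1, -109, -218, -109]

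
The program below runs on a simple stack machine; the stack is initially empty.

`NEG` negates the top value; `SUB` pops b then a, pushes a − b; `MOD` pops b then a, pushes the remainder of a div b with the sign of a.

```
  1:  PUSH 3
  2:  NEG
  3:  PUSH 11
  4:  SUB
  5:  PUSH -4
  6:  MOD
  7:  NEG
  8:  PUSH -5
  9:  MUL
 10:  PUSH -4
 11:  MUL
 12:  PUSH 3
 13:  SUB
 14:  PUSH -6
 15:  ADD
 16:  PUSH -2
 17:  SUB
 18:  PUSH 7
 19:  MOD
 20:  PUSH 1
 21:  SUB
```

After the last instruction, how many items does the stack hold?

1

PUSH 3  -> 3
NEG     -> -3
PUSH 11 -> -3 11
SUB     -> -14
PUSH -4 -> -14 -4
MOD     -> -2
NEG     -> 2
PUSH -5 -> 2 -5
MUL     -> -10
PUSH -4 -> -10 -4
MUL     -> 40
PUSH 3  -> 40 3
SUB     -> 37
PUSH -6 -> 37 -6
ADD     -> 31
PUSH -2 -> 31 -2
SUB     -> 33
PUSH 7  -> 33 7
MOD     -> 5
PUSH 1  -> 5 1
SUB     -> 4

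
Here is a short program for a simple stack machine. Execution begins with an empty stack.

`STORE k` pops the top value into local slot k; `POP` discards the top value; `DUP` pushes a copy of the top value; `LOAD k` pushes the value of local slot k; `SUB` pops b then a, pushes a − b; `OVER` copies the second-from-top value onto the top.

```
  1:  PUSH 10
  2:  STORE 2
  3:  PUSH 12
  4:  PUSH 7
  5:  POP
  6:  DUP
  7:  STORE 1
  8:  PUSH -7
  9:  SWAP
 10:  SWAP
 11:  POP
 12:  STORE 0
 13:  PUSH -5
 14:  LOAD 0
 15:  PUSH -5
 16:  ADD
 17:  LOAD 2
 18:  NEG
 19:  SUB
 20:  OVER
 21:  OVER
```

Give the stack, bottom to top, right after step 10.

[12, -7]

PUSH 10 → 10
STORE 2 → (empty)
PUSH 12 → 12
PUSH 7  → 12 7
POP     → 12
DUP     → 12 12
STORE 1 → 12
PUSH -7 → 12 -7
SWAP    → -7 12
SWAP    → 12 -7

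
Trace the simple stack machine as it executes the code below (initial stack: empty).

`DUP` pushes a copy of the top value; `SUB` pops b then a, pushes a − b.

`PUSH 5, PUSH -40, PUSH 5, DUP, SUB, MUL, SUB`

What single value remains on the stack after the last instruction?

5

PUSH 5    [5]
PUSH -40  [5, -40]
PUSH 5    [5, -40, 5]
DUP       [5, -40, 5, 5]
SUB       [5, -40, 0]
MUL       [5, 0]
SUB       [5]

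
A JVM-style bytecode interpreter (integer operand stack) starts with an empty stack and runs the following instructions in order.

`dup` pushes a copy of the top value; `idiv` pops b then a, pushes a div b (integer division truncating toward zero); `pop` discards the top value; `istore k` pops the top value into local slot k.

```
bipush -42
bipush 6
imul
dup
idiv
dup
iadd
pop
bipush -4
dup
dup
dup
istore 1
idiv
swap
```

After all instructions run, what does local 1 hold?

bipush -42  [-42]
bipush 6    [-42, 6]
imul        [-252]
dup         [-252, -252]
idiv        [1]
dup         [1, 1]
iadd        [2]
pop         []
bipush -4   [-4]
dup         [-4, -4]
dup         [-4, -4, -4]
dup         [-4, -4, -4, -4]
istore 1    [-4, -4, -4]
idiv        [-4, 1]
swap        [1, -4]

-4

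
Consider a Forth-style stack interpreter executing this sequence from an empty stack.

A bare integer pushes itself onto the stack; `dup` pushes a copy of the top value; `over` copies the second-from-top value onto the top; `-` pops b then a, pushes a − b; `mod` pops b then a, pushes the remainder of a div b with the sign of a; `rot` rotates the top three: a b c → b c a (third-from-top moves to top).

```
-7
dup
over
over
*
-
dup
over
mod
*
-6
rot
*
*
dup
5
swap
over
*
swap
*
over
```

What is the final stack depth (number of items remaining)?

-7   : [-7]
dup  : [-7, -7]
over : [-7, -7, -7]
over : [-7, -7, -7, -7]
*    : [-7, -7, 49]
-    : [-7, -56]
dup  : [-7, -56, -56]
over : [-7, -56, -56, -56]
mod  : [-7, -56, 0]
*    : [-7, 0]
-6   : [-7, 0, -6]
rot  : [0, -6, -7]
*    : [0, 42]
*    : [0]
dup  : [0, 0]
5    : [0, 0, 5]
swap : [0, 5, 0]
over : [0, 5, 0, 5]
*    : [0, 5, 0]
swap : [0, 0, 5]
*    : [0, 0]
over : [0, 0, 0]

3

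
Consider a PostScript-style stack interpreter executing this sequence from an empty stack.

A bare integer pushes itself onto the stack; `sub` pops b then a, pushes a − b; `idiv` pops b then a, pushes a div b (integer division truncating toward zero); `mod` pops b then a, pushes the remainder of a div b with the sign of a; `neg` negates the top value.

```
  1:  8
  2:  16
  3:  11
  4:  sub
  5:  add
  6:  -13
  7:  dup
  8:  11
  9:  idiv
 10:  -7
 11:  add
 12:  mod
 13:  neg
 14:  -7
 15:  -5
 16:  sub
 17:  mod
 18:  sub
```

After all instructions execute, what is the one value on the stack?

8    → 8
16   → 8 16
11   → 8 16 11
sub  → 8 5
add  → 13
-13  → 13 -13
dup  → 13 -13 -13
11   → 13 -13 -13 11
idiv → 13 -13 -1
-7   → 13 -13 -1 -7
add  → 13 -13 -8
mod  → 13 -5
neg  → 13 5
-7   → 13 5 -7
-5   → 13 5 -7 -5
sub  → 13 5 -2
mod  → 13 1
sub  → 12

12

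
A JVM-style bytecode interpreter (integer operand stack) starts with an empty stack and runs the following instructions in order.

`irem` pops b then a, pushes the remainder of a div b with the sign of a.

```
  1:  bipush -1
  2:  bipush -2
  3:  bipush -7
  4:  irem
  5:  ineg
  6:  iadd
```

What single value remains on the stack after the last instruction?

1

bipush -1 : -1
bipush -2 : -1 -2
bipush -7 : -1 -2 -7
irem      : -1 -2
ineg      : -1 2
iadd      : 1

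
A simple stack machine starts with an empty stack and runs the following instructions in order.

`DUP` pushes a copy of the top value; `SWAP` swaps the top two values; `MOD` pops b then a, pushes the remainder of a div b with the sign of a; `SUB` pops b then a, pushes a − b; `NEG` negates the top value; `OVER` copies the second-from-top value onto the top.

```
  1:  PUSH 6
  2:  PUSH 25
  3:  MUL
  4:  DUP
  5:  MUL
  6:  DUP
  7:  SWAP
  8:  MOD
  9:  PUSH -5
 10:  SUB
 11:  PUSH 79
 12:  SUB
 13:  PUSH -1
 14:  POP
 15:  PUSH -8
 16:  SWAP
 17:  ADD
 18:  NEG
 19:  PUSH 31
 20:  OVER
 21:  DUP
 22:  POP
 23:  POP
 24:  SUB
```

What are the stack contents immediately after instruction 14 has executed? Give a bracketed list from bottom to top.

[-74]

PUSH 6  → 6
PUSH 25 → 6 25
MUL     → 150
DUP     → 150 150
MUL     → 22500
DUP     → 22500 22500
SWAP    → 22500 22500
MOD     → 0
PUSH -5 → 0 -5
SUB     → 5
PUSH 79 → 5 79
SUB     → -74
PUSH -1 → -74 -1
POP     → -74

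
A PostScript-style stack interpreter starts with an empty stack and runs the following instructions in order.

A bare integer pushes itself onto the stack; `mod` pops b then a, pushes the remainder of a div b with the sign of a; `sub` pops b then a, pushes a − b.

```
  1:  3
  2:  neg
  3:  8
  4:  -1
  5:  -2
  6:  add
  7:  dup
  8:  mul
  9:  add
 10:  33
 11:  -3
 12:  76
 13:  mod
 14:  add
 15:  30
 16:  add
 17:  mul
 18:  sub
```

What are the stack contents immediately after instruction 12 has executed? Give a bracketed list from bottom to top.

3    [3]
neg  [-3]
8    [-3, 8]
-1   [-3, 8, -1]
-2   [-3, 8, -1, -2]
add  [-3, 8, -3]
dup  [-3, 8, -3, -3]
mul  [-3, 8, 9]
add  [-3, 17]
33   [-3, 17, 33]
-3   [-3, 17, 33, -3]
76   [-3, 17, 33, -3, 76]

[-3, 17, 33, -3, 76]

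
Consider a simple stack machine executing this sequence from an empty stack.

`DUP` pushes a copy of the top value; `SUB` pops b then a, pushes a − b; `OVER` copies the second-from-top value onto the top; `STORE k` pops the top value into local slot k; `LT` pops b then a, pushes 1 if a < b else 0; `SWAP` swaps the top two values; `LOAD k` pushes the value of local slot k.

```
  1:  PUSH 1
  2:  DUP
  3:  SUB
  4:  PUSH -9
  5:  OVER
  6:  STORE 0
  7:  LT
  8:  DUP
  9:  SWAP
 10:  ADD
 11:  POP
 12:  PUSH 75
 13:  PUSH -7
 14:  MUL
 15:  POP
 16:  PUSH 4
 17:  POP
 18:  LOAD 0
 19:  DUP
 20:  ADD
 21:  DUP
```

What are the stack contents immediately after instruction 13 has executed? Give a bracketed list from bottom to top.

[75, -7]

PUSH 1  → 1
DUP     → 1 1
SUB     → 0
PUSH -9 → 0 -9
OVER    → 0 -9 0
STORE 0 → 0 -9
LT      → 0
DUP     → 0 0
SWAP    → 0 0
ADD     → 0
POP     → (empty)
PUSH 75 → 75
PUSH -7 → 75 -7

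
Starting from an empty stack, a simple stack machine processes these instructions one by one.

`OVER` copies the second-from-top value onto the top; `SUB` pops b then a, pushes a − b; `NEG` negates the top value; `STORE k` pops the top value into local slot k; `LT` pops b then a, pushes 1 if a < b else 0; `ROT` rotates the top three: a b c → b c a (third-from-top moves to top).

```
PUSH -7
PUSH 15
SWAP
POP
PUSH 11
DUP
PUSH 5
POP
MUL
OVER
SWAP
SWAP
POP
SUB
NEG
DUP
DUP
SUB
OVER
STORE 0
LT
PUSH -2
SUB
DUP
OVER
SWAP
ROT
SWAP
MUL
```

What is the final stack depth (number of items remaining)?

PUSH -7  [-7]
PUSH 15  [-7, 15]
SWAP     [15, -7]
POP      [15]
PUSH 11  [15, 11]
DUP      [15, 11, 11]
PUSH 5   [15, 11, 11, 5]
POP      [15, 11, 11]
MUL      [15, 121]
OVER     [15, 121, 15]
SWAP     [15, 15, 121]
SWAP     [15, 121, 15]
POP      [15, 121]
SUB      [-106]
NEG      [106]
DUP      [106, 106]
DUP      [106, 106, 106]
SUB      [106, 0]
OVER     [106, 0, 106]
STORE 0  [106, 0]
LT       [0]
PUSH -2  [0, -2]
SUB      [2]
DUP      [2, 2]
OVER     [2, 2, 2]
SWAP     [2, 2, 2]
ROT      [2, 2, 2]
SWAP     [2, 2, 2]
MUL      [2, 4]

2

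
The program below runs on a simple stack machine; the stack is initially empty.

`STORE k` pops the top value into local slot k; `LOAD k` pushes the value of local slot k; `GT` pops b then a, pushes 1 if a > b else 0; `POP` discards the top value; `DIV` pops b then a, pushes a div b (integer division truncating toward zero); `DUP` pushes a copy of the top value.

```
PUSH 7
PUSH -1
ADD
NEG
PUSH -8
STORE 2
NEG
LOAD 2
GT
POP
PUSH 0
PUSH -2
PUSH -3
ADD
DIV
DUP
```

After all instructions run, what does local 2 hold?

-8

PUSH 7  -> 7
PUSH -1 -> 7 -1
ADD     -> 6
NEG     -> -6
PUSH -8 -> -6 -8
STORE 2 -> -6
NEG     -> 6
LOAD 2  -> 6 -8
GT      -> 1
POP     -> (empty)
PUSH 0  -> 0
PUSH -2 -> 0 -2
PUSH -3 -> 0 -2 -3
ADD     -> 0 -5
DIV     -> 0
DUP     -> 0 0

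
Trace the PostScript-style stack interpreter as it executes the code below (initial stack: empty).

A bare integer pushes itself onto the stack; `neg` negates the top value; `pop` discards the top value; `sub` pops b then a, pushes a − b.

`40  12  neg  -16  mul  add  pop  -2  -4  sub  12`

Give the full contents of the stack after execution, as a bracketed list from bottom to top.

40  -> 40
12  -> 40 12
neg -> 40 -12
-16 -> 40 -12 -16
mul -> 40 192
add -> 232
pop -> (empty)
-2  -> -2
-4  -> -2 -4
sub -> 2
12  -> 2 12

[2, 12]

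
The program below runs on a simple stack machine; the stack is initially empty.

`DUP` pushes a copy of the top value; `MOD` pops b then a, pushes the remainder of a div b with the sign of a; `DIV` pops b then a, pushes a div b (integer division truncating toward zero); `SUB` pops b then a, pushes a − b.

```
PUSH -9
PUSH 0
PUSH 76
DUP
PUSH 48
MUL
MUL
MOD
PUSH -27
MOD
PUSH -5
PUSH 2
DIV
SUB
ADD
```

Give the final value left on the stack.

PUSH -9  : [-9]
PUSH 0   : [-9, 0]
PUSH 76  : [-9, 0, 76]
DUP      : [-9, 0, 76, 76]
PUSH 48  : [-9, 0, 76, 76, 48]
MUL      : [-9, 0, 76, 3648]
MUL      : [-9, 0, 277248]
MOD      : [-9, 0]
PUSH -27 : [-9, 0, -27]
MOD      : [-9, 0]
PUSH -5  : [-9, 0, -5]
PUSH 2   : [-9, 0, -5, 2]
DIV      : [-9, 0, -2]
SUB      : [-9, 2]
ADD      : [-7]

-7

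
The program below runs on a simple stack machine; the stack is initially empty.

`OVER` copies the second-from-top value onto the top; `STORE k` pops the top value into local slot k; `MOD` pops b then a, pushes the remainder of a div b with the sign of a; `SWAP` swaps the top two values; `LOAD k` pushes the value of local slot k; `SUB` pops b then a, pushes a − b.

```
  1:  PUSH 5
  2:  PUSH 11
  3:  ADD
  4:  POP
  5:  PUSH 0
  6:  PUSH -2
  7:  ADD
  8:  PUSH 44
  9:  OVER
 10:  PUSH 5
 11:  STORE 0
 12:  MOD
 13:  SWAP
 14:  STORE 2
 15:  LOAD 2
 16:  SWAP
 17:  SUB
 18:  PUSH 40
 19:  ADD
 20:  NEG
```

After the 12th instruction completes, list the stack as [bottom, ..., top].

[-2, 0]

PUSH 5  → [5]
PUSH 11 → [5, 11]
ADD     → [16]
POP     → []
PUSH 0  → [0]
PUSH -2 → [0, -2]
ADD     → [-2]
PUSH 44 → [-2, 44]
OVER    → [-2, 44, -2]
PUSH 5  → [-2, 44, -2, 5]
STORE 0 → [-2, 44, -2]
MOD     → [-2, 0]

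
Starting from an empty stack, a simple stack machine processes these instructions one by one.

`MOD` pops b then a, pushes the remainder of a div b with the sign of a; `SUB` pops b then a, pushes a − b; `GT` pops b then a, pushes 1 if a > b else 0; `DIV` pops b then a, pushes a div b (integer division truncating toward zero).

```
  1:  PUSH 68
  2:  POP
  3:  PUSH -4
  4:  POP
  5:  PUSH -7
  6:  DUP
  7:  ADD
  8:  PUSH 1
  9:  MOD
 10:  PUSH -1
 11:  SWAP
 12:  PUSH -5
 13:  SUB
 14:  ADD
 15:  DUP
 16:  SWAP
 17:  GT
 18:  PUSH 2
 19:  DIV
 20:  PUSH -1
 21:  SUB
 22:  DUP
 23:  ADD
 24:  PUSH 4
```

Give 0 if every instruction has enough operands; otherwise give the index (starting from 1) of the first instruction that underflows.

PUSH 68  [68]
POP      []
PUSH -4  [-4]
POP      []
PUSH -7  [-7]
DUP      [-7, -7]
ADD      [-14]
PUSH 1   [-14, 1]
MOD      [0]
PUSH -1  [0, -1]
SWAP     [-1, 0]
PUSH -5  [-1, 0, -5]
SUB      [-1, 5]
ADD      [4]
DUP      [4, 4]
SWAP     [4, 4]
GT       [0]
PUSH 2   [0, 2]
DIV      [0]
PUSH -1  [0, -1]
SUB      [1]
DUP      [1, 1]
ADD      [2]
PUSH 4   [2, 4]

0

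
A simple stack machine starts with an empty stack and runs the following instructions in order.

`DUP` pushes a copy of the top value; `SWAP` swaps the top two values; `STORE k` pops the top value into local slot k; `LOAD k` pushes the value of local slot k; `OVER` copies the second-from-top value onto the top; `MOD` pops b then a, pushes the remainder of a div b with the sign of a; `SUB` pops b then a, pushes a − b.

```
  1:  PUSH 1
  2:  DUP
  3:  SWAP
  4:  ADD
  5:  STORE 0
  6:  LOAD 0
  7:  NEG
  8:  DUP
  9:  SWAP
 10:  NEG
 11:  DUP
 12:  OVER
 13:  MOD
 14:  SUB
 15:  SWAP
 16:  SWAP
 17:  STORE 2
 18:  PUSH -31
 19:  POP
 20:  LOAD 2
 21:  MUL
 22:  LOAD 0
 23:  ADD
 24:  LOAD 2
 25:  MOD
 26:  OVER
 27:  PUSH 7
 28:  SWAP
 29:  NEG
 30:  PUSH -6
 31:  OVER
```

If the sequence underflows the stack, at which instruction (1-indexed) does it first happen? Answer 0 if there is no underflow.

26

PUSH 1   : [1]
DUP      : [1, 1]
SWAP     : [1, 1]
ADD      : [2]
STORE 0  : []
LOAD 0   : [2]
NEG      : [-2]
DUP      : [-2, -2]
SWAP     : [-2, -2]
NEG      : [-2, 2]
DUP      : [-2, 2, 2]
OVER     : [-2, 2, 2, 2]
MOD      : [-2, 2, 0]
SUB      : [-2, 2]
SWAP     : [2, -2]
SWAP     : [-2, 2]
STORE 2  : [-2]
PUSH -31 : [-2, -31]
POP      : [-2]
LOAD 2   : [-2, 2]
MUL      : [-4]
LOAD 0   : [-4, 2]
ADD      : [-2]
LOAD 2   : [-2, 2]
MOD      : [0]
OVER  — needs 2 operands, stack has 1 → underflow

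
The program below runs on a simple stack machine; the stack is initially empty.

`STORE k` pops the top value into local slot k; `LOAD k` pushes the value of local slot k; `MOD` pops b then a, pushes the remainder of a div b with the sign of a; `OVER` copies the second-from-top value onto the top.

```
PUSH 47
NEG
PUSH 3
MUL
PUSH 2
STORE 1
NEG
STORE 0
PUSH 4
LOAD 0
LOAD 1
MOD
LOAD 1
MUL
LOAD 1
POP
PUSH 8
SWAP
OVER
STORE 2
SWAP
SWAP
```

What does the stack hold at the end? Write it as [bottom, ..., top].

[4, 8, 2]

PUSH 47  47
NEG      -47
PUSH 3   -47 3
MUL      -141
PUSH 2   -141 2
STORE 1  -141
NEG      141
STORE 0  (empty)
PUSH 4   4
LOAD 0   4 141
LOAD 1   4 141 2
MOD      4 1
LOAD 1   4 1 2
MUL      4 2
LOAD 1   4 2 2
POP      4 2
PUSH 8   4 2 8
SWAP     4 8 2
OVER     4 8 2 8
STORE 2  4 8 2
SWAP     4 2 8
SWAP     4 8 2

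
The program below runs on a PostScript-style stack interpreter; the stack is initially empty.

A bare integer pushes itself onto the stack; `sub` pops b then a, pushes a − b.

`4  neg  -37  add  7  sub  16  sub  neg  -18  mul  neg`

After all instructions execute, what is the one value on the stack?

1152

4   → 4
neg → -4
-37 → -4 -37
add → -41
7   → -41 7
sub → -48
16  → -48 16
sub → -64
neg → 64
-18 → 64 -18
mul → -1152
neg → 1152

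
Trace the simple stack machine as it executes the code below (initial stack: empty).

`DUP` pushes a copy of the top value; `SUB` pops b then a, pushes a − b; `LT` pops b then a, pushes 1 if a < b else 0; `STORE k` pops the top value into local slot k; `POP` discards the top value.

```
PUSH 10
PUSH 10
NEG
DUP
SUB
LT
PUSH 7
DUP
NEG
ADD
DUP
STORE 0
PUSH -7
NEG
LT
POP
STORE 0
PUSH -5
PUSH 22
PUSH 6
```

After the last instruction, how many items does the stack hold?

PUSH 10 : [10]
PUSH 10 : [10, 10]
NEG     : [10, -10]
DUP     : [10, -10, -10]
SUB     : [10, 0]
LT      : [0]
PUSH 7  : [0, 7]
DUP     : [0, 7, 7]
NEG     : [0, 7, -7]
ADD     : [0, 0]
DUP     : [0, 0, 0]
STORE 0 : [0, 0]
PUSH -7 : [0, 0, -7]
NEG     : [0, 0, 7]
LT      : [0, 1]
POP     : [0]
STORE 0 : []
PUSH -5 : [-5]
PUSH 22 : [-5, 22]
PUSH 6  : [-5, 22, 6]

3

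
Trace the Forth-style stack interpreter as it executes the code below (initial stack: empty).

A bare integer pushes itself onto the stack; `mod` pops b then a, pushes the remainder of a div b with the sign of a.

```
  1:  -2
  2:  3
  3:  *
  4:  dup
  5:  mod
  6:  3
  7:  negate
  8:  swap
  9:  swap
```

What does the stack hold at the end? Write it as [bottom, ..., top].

-2     -> [-2]
3      -> [-2, 3]
*      -> [-6]
dup    -> [-6, -6]
mod    -> [0]
3      -> [0, 3]
negate -> [0, -3]
swap   -> [-3, 0]
swap   -> [0, -3]

[0, -3]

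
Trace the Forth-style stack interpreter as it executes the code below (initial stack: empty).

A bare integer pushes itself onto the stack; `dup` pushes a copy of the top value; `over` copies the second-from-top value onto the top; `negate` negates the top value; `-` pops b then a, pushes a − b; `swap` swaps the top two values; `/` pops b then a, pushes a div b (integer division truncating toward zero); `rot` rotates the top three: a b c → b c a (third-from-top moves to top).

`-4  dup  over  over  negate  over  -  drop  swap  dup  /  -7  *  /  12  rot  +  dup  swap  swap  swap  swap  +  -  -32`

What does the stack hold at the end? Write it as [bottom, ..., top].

-4     → -4
dup    → -4 -4
over   → -4 -4 -4
over   → -4 -4 -4 -4
negate → -4 -4 -4 4
over   → -4 -4 -4 4 -4
-      → -4 -4 -4 8
drop   → -4 -4 -4
swap   → -4 -4 -4
dup    → -4 -4 -4 -4
/      → -4 -4 1
-7     → -4 -4 1 -7
*      → -4 -4 -7
/      → -4 0
12     → -4 0 12
rot    → 0 12 -4
+      → 0 8
dup    → 0 8 8
swap   → 0 8 8
swap   → 0 8 8
swap   → 0 8 8
swap   → 0 8 8
+      → 0 16
-      → -16
-32    → -16 -32

[-16, -32]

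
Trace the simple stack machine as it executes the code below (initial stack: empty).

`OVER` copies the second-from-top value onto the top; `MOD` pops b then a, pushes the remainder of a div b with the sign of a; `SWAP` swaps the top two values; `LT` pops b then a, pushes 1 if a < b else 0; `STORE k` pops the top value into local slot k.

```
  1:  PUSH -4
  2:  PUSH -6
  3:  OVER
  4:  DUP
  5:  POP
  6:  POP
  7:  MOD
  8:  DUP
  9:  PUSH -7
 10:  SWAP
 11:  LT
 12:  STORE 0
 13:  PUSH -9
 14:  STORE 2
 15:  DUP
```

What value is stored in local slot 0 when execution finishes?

PUSH -4 → -4
PUSH -6 → -4 -6
OVER    → -4 -6 -4
DUP     → -4 -6 -4 -4
POP     → -4 -6 -4
POP     → -4 -6
MOD     → -4
DUP     → -4 -4
PUSH -7 → -4 -4 -7
SWAP    → -4 -7 -4
LT      → -4 1
STORE 0 → -4
PUSH -9 → -4 -9
STORE 2 → -4
DUP     → -4 -4

1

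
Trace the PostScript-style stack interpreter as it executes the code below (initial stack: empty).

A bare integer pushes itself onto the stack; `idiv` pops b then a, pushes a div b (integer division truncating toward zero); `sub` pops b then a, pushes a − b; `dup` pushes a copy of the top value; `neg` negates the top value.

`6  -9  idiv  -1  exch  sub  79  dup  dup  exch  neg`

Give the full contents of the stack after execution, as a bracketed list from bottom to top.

6    → 6
-9   → 6 -9
idiv → 0
-1   → 0 -1
exch → -1 0
sub  → -1
79   → -1 79
dup  → -1 79 79
dup  → -1 79 79 79
exch → -1 79 79 79
neg  → -1 79 79 -79

[-1, 79, 79, -79]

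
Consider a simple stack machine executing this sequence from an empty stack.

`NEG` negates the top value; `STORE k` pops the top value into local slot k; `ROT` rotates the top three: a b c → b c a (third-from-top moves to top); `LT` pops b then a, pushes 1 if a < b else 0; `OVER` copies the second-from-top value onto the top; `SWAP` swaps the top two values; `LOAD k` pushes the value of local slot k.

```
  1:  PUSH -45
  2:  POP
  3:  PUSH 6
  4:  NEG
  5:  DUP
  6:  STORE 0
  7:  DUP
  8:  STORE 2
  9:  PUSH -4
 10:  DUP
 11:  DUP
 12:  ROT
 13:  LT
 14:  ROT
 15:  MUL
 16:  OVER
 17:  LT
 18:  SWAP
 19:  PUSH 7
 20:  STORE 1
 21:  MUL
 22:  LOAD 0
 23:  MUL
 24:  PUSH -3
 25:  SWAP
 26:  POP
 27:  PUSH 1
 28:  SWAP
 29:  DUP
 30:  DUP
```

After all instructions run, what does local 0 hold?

-6

PUSH -45 -> -45
POP      -> (empty)
PUSH 6   -> 6
NEG      -> -6
DUP      -> -6 -6
STORE 0  -> -6
DUP      -> -6 -6
STORE 2  -> -6
PUSH -4  -> -6 -4
DUP      -> -6 -4 -4
DUP      -> -6 -4 -4 -4
ROT      -> -6 -4 -4 -4
LT       -> -6 -4 0
ROT      -> -4 0 -6
MUL      -> -4 0
OVER     -> -4 0 -4
LT       -> -4 0
SWAP     -> 0 -4
PUSH 7   -> 0 -4 7
STORE 1  -> 0 -4
MUL      -> 0
LOAD 0   -> 0 -6
MUL      -> 0
PUSH -3  -> 0 -3
SWAP     -> -3 0
POP      -> -3
PUSH 1   -> -3 1
SWAP     -> 1 -3
DUP      -> 1 -3 -3
DUP      -> 1 -3 -3 -3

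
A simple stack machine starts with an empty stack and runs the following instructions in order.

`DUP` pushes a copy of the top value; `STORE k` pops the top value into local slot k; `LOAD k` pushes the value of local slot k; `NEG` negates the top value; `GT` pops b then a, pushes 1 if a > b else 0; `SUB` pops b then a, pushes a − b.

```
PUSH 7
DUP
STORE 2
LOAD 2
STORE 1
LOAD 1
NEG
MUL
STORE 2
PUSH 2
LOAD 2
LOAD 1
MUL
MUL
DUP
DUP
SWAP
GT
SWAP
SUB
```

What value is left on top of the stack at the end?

PUSH 7  → 7
DUP     → 7 7
STORE 2 → 7
LOAD 2  → 7 7
STORE 1 → 7
LOAD 1  → 7 7
NEG     → 7 -7
MUL     → -49
STORE 2 → (empty)
PUSH 2  → 2
LOAD 2  → 2 -49
LOAD 1  → 2 -49 7
MUL     → 2 -343
MUL     → -686
DUP     → -686 -686
DUP     → -686 -686 -686
SWAP    → -686 -686 -686
GT      → -686 0
SWAP    → 0 -686
SUB     → 686

686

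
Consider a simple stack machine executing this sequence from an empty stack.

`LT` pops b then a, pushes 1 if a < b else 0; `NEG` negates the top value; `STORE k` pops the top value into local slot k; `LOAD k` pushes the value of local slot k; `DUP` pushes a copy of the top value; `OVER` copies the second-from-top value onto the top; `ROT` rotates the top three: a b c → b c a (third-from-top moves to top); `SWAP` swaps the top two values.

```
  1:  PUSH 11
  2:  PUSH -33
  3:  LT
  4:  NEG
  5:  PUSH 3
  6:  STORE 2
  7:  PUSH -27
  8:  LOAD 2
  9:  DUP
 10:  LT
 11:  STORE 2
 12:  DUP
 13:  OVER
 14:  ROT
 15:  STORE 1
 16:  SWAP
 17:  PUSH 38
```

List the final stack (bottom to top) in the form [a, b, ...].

[0, -27, -27, 38]

PUSH 11   11
PUSH -33  11 -33
LT        0
NEG       0
PUSH 3    0 3
STORE 2   0
PUSH -27  0 -27
LOAD 2    0 -27 3
DUP       0 -27 3 3
LT        0 -27 0
STORE 2   0 -27
DUP       0 -27 -27
OVER      0 -27 -27 -27
ROT       0 -27 -27 -27
STORE 1   0 -27 -27
SWAP      0 -27 -27
PUSH 38   0 -27 -27 38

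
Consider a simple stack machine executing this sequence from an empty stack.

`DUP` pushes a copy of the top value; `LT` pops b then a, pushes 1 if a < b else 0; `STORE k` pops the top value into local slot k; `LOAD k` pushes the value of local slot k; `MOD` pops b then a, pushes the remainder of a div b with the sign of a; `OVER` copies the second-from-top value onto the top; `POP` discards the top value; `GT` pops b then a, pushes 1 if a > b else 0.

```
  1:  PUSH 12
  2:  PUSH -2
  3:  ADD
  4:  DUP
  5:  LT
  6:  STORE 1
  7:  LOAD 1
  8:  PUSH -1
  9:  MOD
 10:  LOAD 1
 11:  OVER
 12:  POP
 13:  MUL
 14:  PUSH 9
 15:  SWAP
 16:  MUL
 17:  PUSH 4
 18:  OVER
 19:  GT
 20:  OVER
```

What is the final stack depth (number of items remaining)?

PUSH 12 → [12]
PUSH -2 → [12, -2]
ADD     → [10]
DUP     → [10, 10]
LT      → [0]
STORE 1 → []
LOAD 1  → [0]
PUSH -1 → [0, -1]
MOD     → [0]
LOAD 1  → [0, 0]
OVER    → [0, 0, 0]
POP     → [0, 0]
MUL     → [0]
PUSH 9  → [0, 9]
SWAP    → [9, 0]
MUL     → [0]
PUSH 4  → [0, 4]
OVER    → [0, 4, 0]
GT      → [0, 1]
OVER    → [0, 1, 0]

3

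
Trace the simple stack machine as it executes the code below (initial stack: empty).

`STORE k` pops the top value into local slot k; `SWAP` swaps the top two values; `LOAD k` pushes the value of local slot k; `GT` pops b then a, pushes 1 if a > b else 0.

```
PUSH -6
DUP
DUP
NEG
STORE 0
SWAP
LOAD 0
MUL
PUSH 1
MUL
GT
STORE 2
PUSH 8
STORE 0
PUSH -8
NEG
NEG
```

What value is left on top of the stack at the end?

PUSH -6 → -6
DUP     → -6 -6
DUP     → -6 -6 -6
NEG     → -6 -6 6
STORE 0 → -6 -6
SWAP    → -6 -6
LOAD 0  → -6 -6 6
MUL     → -6 -36
PUSH 1  → -6 -36 1
MUL     → -6 -36
GT      → 1
STORE 2 → (empty)
PUSH 8  → 8
STORE 0 → (empty)
PUSH -8 → -8
NEG     → 8
NEG     → -8

-8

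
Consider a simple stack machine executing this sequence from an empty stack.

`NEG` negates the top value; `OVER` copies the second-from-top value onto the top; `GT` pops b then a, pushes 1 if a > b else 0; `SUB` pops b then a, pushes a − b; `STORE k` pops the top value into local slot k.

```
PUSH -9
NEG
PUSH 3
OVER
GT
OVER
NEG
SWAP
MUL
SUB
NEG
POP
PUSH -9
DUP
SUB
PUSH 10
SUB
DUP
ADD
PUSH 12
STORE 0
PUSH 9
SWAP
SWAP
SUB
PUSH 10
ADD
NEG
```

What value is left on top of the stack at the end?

PUSH -9  [-9]
NEG      [9]
PUSH 3   [9, 3]
OVER     [9, 3, 9]
GT       [9, 0]
OVER     [9, 0, 9]
NEG      [9, 0, -9]
SWAP     [9, -9, 0]
MUL      [9, 0]
SUB      [9]
NEG      [-9]
POP      []
PUSH -9  [-9]
DUP      [-9, -9]
SUB      [0]
PUSH 10  [0, 10]
SUB      [-10]
DUP      [-10, -10]
ADD      [-20]
PUSH 12  [-20, 12]
STORE 0  [-20]
PUSH 9   [-20, 9]
SWAP     [9, -20]
SWAP     [-20, 9]
SUB      [-29]
PUSH 10  [-29, 10]
ADD      [-19]
NEG      [19]

19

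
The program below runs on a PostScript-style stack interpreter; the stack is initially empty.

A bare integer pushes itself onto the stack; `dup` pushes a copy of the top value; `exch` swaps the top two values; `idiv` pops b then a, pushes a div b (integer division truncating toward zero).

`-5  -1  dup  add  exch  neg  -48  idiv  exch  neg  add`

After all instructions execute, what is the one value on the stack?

-5   : -5
-1   : -5 -1
dup  : -5 -1 -1
add  : -5 -2
exch : -2 -5
neg  : -2 5
-48  : -2 5 -48
idiv : -2 0
exch : 0 -2
neg  : 0 2
add  : 2

2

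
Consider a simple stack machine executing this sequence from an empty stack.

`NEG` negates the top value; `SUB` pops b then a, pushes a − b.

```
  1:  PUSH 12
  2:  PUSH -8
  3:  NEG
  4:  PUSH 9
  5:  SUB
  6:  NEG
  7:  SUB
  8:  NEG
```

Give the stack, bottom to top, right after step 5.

[12, -1]

PUSH 12 : [12]
PUSH -8 : [12, -8]
NEG     : [12, 8]
PUSH 9  : [12, 8, 9]
SUB     : [12, -1]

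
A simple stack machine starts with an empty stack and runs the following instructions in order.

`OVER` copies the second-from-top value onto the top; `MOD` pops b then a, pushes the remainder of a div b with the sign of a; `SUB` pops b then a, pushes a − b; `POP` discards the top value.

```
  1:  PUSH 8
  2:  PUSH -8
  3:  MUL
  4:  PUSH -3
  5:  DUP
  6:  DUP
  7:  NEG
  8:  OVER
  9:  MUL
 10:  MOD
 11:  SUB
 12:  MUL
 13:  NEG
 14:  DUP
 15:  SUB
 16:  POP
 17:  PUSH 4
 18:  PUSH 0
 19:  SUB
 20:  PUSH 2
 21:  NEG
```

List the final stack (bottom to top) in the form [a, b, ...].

[4, -2]

PUSH 8  → 8
PUSH -8 → 8 -8
MUL     → -64
PUSH -3 → -64 -3
DUP     → -64 -3 -3
DUP     → -64 -3 -3 -3
NEG     → -64 -3 -3 3
OVER    → -64 -3 -3 3 -3
MUL     → -64 -3 -3 -9
MOD     → -64 -3 -3
SUB     → -64 0
MUL     → 0
NEG     → 0
DUP     → 0 0
SUB     → 0
POP     → (empty)
PUSH 4  → 4
PUSH 0  → 4 0
SUB     → 4
PUSH 2  → 4 2
NEG     → 4 -2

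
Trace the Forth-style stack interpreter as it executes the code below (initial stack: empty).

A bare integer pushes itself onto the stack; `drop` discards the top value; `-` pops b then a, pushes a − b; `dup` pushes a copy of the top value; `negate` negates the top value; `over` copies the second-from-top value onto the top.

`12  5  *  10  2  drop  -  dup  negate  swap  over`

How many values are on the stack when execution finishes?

12      12
5       12 5
*       60
10      60 10
2       60 10 2
drop    60 10
-       50
dup     50 50
negate  50 -50
swap    -50 50
over    -50 50 -50

3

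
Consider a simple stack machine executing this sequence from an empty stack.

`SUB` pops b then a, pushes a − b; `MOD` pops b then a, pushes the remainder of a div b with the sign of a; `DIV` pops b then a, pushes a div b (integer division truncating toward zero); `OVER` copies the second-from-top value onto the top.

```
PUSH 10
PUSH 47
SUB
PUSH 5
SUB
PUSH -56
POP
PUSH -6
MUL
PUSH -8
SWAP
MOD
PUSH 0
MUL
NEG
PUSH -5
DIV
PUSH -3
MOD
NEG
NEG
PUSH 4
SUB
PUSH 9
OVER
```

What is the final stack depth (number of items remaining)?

3

PUSH 10  → 10
PUSH 47  → 10 47
SUB      → -37
PUSH 5   → -37 5
SUB      → -42
PUSH -56 → -42 -56
POP      → -42
PUSH -6  → -42 -6
MUL      → 252
PUSH -8  → 252 -8
SWAP     → -8 252
MOD      → -8
PUSH 0   → -8 0
MUL      → 0
NEG      → 0
PUSH -5  → 0 -5
DIV      → 0
PUSH -3  → 0 -3
MOD      → 0
NEG      → 0
NEG      → 0
PUSH 4   → 0 4
SUB      → -4
PUSH 9   → -4 9
OVER     → -4 9 -4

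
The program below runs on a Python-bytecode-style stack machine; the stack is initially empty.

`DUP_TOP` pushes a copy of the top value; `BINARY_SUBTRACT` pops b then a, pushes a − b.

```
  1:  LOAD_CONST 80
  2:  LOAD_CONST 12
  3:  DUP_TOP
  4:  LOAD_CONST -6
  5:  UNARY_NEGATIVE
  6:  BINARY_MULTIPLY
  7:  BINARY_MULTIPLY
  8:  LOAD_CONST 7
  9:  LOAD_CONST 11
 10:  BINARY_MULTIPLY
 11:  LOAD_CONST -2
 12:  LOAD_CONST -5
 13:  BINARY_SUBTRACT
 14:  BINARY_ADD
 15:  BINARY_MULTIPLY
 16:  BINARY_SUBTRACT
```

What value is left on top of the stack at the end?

LOAD_CONST 80   -> 80
LOAD_CONST 12   -> 80 12
DUP_TOP         -> 80 12 12
LOAD_CONST -6   -> 80 12 12 -6
UNARY_NEGATIVE  -> 80 12 12 6
BINARY_MULTIPLY -> 80 12 72
BINARY_MULTIPLY -> 80 864
LOAD_CONST 7    -> 80 864 7
LOAD_CONST 11   -> 80 864 7 11
BINARY_MULTIPLY -> 80 864 77
LOAD_CONST -2   -> 80 864 77 -2
LOAD_CONST -5   -> 80 864 77 -2 -5
BINARY_SUBTRACT -> 80 864 77 3
BINARY_ADD      -> 80 864 80
BINARY_MULTIPLY -> 80 69120
BINARY_SUBTRACT -> -69040

-69040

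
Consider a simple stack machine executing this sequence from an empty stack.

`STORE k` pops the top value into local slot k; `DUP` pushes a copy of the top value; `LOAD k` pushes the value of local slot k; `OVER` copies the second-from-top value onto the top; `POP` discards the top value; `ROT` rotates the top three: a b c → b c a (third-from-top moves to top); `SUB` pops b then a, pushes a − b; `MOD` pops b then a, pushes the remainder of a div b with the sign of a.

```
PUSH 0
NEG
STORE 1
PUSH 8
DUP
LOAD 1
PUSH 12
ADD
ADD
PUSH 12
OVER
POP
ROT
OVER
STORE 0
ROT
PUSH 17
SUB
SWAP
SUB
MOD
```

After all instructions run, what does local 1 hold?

0

PUSH 0  → 0
NEG     → 0
STORE 1 → (empty)
PUSH 8  → 8
DUP     → 8 8
LOAD 1  → 8 8 0
PUSH 12 → 8 8 0 12
ADD     → 8 8 12
ADD     → 8 20
PUSH 12 → 8 20 12
OVER    → 8 20 12 20
POP     → 8 20 12
ROT     → 20 12 8
OVER    → 20 12 8 12
STORE 0 → 20 12 8
ROT     → 12 8 20
PUSH 17 → 12 8 20 17
SUB     → 12 8 3
SWAP    → 12 3 8
SUB     → 12 -5
MOD     → 2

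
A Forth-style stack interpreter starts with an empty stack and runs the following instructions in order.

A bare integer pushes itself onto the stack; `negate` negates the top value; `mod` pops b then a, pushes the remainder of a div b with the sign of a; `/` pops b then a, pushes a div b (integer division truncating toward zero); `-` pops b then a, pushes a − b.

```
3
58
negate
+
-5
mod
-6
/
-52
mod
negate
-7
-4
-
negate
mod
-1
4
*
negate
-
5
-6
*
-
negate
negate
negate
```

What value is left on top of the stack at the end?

-26

3       3
58      3 58
negate  3 -58
+       -55
-5      -55 -5
mod     0
-6      0 -6
/       0
-52     0 -52
mod     0
negate  0
-7      0 -7
-4      0 -7 -4
-       0 -3
negate  0 3
mod     0
-1      0 -1
4       0 -1 4
*       0 -4
negate  0 4
-       -4
5       -4 5
-6      -4 5 -6
*       -4 -30
-       26
negate  -26
negate  26
negate  -26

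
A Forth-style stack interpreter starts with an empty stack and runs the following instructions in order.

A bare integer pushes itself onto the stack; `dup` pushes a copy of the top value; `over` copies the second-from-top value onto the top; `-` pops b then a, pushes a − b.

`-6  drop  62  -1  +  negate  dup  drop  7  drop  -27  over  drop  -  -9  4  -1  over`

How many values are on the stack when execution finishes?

5

-6     : -6
drop   : (empty)
62     : 62
-1     : 62 -1
+      : 61
negate : -61
dup    : -61 -61
drop   : -61
7      : -61 7
drop   : -61
-27    : -61 -27
over   : -61 -27 -61
drop   : -61 -27
-      : -34
-9     : -34 -9
4      : -34 -9 4
-1     : -34 -9 4 -1
over   : -34 -9 4 -1 4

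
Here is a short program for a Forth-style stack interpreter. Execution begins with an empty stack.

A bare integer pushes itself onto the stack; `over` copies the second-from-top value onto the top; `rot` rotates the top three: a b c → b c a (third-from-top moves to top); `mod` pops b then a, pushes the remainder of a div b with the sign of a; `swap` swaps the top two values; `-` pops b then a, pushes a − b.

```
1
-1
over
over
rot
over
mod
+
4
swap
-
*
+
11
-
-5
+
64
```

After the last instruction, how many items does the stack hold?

1    → [1]
-1   → [1, -1]
over → [1, -1, 1]
over → [1, -1, 1, -1]
rot  → [1, 1, -1, -1]
over → [1, 1, -1, -1, -1]
mod  → [1, 1, -1, 0]
+    → [1, 1, -1]
4    → [1, 1, -1, 4]
swap → [1, 1, 4, -1]
-    → [1, 1, 5]
*    → [1, 5]
+    → [6]
11   → [6, 11]
-    → [-5]
-5   → [-5, -5]
+    → [-10]
64   → [-10, 64]

2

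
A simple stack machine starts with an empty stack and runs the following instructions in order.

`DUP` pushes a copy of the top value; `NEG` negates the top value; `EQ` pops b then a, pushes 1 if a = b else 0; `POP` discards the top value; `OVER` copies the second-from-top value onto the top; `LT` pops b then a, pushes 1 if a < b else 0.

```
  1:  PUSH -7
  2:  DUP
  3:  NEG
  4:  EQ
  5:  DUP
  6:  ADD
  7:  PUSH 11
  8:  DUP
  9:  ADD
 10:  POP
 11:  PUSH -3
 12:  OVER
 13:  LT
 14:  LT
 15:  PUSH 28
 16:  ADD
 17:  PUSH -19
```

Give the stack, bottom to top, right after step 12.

[0, -3, 0]

PUSH -7 : -7
DUP     : -7 -7
NEG     : -7 7
EQ      : 0
DUP     : 0 0
ADD     : 0
PUSH 11 : 0 11
DUP     : 0 11 11
ADD     : 0 22
POP     : 0
PUSH -3 : 0 -3
OVER    : 0 -3 0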